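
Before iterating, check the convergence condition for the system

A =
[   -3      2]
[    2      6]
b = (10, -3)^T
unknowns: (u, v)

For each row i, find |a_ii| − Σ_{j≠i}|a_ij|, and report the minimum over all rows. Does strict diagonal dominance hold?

1

row 1: |-3| − (2) = 1
row 2: |6| − (2) = 4
minimum over rows = 1 → strictly diagonally dominant (convergence guaranteed)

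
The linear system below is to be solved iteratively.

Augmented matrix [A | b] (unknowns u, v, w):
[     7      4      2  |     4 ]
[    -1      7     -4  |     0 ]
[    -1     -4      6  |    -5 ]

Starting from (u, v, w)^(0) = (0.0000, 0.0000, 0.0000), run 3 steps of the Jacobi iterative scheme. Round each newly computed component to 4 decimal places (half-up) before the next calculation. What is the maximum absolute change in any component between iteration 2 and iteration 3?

0.2233

Iteration 1:
  u = (4 - (4)·0.0000 - (2)·0.0000) / (7) = 0.5714
  v = (0 - (-1)·0.0000 - (-4)·0.0000) / (7) = 0.0000
  w = (-5 - (-1)·0.0000 - (-4)·0.0000) / (6) = -0.8333
Iteration 2:
  u = (4 - (4)·0.0000 - (2)·-0.8333) / (7) = 0.8095
  v = (0 - (-1)·0.5714 - (-4)·-0.8333) / (7) = -0.3945
  w = (-5 - (-1)·0.5714 - (-4)·0.0000) / (6) = -0.7381
Iteration 3:
  u = (4 - (4)·-0.3945 - (2)·-0.7381) / (7) = 1.0077
  v = (0 - (-1)·0.8095 - (-4)·-0.7381) / (7) = -0.3061
  w = (-5 - (-1)·0.8095 - (-4)·-0.3945) / (6) = -0.9614
Change: (0.1982, 0.0884, -0.2233) → max |·| = 0.2233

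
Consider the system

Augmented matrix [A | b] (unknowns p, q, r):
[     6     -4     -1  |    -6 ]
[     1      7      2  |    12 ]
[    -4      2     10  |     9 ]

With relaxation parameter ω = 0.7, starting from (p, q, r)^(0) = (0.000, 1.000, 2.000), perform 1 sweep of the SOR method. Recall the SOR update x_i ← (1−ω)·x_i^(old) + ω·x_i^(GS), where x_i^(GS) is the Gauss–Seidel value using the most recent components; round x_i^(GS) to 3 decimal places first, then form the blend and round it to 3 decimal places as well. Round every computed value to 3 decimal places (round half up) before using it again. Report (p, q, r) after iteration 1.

(0.000, 1.100, 1.076)

Iteration 1:
  p: GS value = (-6 - (-4)·1.000 - (-1)·2.000) / (6) = 0.000;  p ← (1−ω)·0.000 + ω·0.000 = 0.000
  q: GS value = (12 - (1)·0.000 - (2)·2.000) / (7) = 1.143;  q ← (1−ω)·1.000 + ω·1.143 = 1.100
  r: GS value = (9 - (-4)·0.000 - (2)·1.100) / (10) = 0.680;  r ← (1−ω)·2.000 + ω·0.680 = 1.076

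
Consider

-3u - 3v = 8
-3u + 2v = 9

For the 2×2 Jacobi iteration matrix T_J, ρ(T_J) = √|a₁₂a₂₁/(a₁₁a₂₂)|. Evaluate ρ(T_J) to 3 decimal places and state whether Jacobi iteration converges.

1.225

a₁₂a₂₁/(a₁₁a₂₂) = (-3)·(-3) / ((-3)·(2)) = -1.500000
ρ = √|-1.500000| = √1.500000 = 1.225
ρ > 1, so Jacobi diverges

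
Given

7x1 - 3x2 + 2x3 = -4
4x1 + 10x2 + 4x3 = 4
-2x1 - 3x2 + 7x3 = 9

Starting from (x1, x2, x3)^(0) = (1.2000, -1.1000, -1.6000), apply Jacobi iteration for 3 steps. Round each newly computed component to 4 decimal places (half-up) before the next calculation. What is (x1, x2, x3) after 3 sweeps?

(-0.8861, 0.1214, 1.1700)

Iteration 1:
  x1 = (-4 - (-3)·-1.1000 - (2)·-1.6000) / (7) = -0.5857
  x2 = (4 - (4)·1.2000 - (4)·-1.6000) / (10) = 0.5600
  x3 = (9 - (-2)·1.2000 - (-3)·-1.1000) / (7) = 1.1571
Iteration 2:
  x1 = (-4 - (-3)·0.5600 - (2)·1.1571) / (7) = -0.6620
  x2 = (4 - (4)·-0.5857 - (4)·1.1571) / (10) = 0.1714
  x3 = (9 - (-2)·-0.5857 - (-3)·0.5600) / (7) = 1.3584
Iteration 3:
  x1 = (-4 - (-3)·0.1714 - (2)·1.3584) / (7) = -0.8861
  x2 = (4 - (4)·-0.6620 - (4)·1.3584) / (10) = 0.1214
  x3 = (9 - (-2)·-0.6620 - (-3)·0.1714) / (7) = 1.1700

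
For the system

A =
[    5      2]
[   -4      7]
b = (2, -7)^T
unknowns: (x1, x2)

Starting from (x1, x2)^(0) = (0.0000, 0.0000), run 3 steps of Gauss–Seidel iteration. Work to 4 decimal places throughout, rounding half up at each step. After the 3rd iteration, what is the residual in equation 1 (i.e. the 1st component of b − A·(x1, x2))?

0.0808

Iteration 1:
  x1 = (2 - (2)·0.0000) / (5) = 0.4000
  x2 = (-7 - (-4)·0.4000) / (7) = -0.7714
Iteration 2:
  x1 = (2 - (2)·-0.7714) / (5) = 0.7086
  x2 = (-7 - (-4)·0.7086) / (7) = -0.5951
Iteration 3:
  x1 = (2 - (2)·-0.5951) / (5) = 0.6380
  x2 = (-7 - (-4)·0.6380) / (7) = -0.6354
Residual b − A·x = (0.0808, -0.0002)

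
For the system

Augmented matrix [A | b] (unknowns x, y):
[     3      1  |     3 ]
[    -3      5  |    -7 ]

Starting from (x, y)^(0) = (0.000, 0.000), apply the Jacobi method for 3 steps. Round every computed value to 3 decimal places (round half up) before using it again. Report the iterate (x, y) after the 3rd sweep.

(1.267, -0.520)

Iteration 1:
  x = (3 - (1)·0.000) / (3) = 1.000
  y = (-7 - (-3)·0.000) / (5) = -1.400
Iteration 2:
  x = (3 - (1)·-1.400) / (3) = 1.467
  y = (-7 - (-3)·1.000) / (5) = -0.800
Iteration 3:
  x = (3 - (1)·-0.800) / (3) = 1.267
  y = (-7 - (-3)·1.467) / (5) = -0.520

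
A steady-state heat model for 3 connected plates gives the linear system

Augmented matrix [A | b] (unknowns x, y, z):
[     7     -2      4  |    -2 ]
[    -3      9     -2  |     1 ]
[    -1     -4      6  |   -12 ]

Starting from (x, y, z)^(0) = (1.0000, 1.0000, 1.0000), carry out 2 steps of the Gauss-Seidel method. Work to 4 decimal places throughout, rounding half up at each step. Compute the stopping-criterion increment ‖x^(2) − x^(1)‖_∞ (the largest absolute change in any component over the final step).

1.4694

Iteration 1:
  x = (-2 - (-2)·1.0000 - (4)·1.0000) / (7) = -0.5714
  y = (1 - (-3)·-0.5714 - (-2)·1.0000) / (9) = 0.1429
  z = (-12 - (-1)·-0.5714 - (-4)·0.1429) / (6) = -2.0000
Iteration 2:
  x = (-2 - (-2)·0.1429 - (4)·-2.0000) / (7) = 0.8980
  y = (1 - (-3)·0.8980 - (-2)·-2.0000) / (9) = -0.0340
  z = (-12 - (-1)·0.8980 - (-4)·-0.0340) / (6) = -1.8730
Change: (1.4694, -0.1769, 0.1270) → max |·| = 1.4694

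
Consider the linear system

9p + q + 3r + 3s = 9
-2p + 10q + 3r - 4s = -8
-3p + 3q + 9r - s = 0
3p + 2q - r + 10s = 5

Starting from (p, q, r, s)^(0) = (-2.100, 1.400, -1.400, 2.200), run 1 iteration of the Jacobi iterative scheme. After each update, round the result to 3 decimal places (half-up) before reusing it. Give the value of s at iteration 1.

0.710

Iteration 1:
  p = (9 - (1)·1.400 - (3)·-1.400 - (3)·2.200) / (9) = 0.578
  q = (-8 - (-2)·-2.100 - (3)·-1.400 - (-4)·2.200) / (10) = 0.080
  r = (0 - (-3)·-2.100 - (3)·1.400 - (-1)·2.200) / (9) = -0.922
  s = (5 - (3)·-2.100 - (2)·1.400 - (-1)·-1.400) / (10) = 0.710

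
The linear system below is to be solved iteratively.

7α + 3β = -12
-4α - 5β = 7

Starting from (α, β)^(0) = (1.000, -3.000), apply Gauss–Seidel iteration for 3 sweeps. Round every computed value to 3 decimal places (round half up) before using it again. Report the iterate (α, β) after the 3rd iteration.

(-1.547, -0.162)

Iteration 1:
  α = (-12 - (3)·-3.000) / (7) = -0.429
  β = (7 - (-4)·-0.429) / (-5) = -1.057
Iteration 2:
  α = (-12 - (3)·-1.057) / (7) = -1.261
  β = (7 - (-4)·-1.261) / (-5) = -0.391
Iteration 3:
  α = (-12 - (3)·-0.391) / (7) = -1.547
  β = (7 - (-4)·-1.547) / (-5) = -0.162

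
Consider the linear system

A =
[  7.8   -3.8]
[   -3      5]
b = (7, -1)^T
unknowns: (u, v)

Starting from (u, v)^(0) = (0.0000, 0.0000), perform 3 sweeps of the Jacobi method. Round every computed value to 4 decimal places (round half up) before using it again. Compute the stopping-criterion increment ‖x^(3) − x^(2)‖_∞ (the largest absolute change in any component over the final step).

Iteration 1:
  u = (7 - (-3.8)·0.0000) / (7.8) = 0.8974
  v = (-1 - (-3)·0.0000) / (5) = -0.2000
Iteration 2:
  u = (7 - (-3.8)·-0.2000) / (7.8) = 0.8000
  v = (-1 - (-3)·0.8974) / (5) = 0.3384
Iteration 3:
  u = (7 - (-3.8)·0.3384) / (7.8) = 1.0623
  v = (-1 - (-3)·0.8000) / (5) = 0.2800
Change: (0.2623, -0.0584) → max |·| = 0.2623

0.2623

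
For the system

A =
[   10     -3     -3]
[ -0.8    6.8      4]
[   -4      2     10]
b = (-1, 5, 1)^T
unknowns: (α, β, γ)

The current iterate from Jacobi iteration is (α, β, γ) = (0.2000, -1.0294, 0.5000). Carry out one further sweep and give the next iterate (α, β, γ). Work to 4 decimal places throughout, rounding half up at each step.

(-0.2588, 0.4647, 0.3859)

One sweep:
  α = (-1 - (-3)·-1.0294 - (-3)·0.5000) / (10) = -0.2588
  β = (5 - (-0.8)·0.2000 - (4)·0.5000) / (6.8) = 0.4647
  γ = (1 - (-4)·0.2000 - (2)·-1.0294) / (10) = 0.3859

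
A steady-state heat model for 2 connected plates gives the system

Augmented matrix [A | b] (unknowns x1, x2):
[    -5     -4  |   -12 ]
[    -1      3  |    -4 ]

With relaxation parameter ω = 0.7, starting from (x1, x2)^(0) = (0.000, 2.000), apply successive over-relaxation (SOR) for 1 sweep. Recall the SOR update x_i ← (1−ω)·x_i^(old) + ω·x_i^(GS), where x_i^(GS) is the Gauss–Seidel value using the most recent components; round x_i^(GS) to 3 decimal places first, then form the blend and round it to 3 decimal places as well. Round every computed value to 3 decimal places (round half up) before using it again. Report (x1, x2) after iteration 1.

(0.560, -0.203)

Iteration 1:
  x1: GS value = (-12 - (-4)·2.000) / (-5) = 0.800;  x1 ← (1−ω)·0.000 + ω·0.800 = 0.560
  x2: GS value = (-4 - (-1)·0.560) / (3) = -1.147;  x2 ← (1−ω)·2.000 + ω·-1.147 = -0.203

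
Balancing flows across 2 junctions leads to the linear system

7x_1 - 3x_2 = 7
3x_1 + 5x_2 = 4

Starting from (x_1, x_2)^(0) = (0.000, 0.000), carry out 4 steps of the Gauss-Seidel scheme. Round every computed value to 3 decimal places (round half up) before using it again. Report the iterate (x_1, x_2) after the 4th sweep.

(1.069, 0.159)

Iteration 1:
  x_1 = (7 - (-3)·0.000) / (7) = 1.000
  x_2 = (4 - (3)·1.000) / (5) = 0.200
Iteration 2:
  x_1 = (7 - (-3)·0.200) / (7) = 1.086
  x_2 = (4 - (3)·1.086) / (5) = 0.148
Iteration 3:
  x_1 = (7 - (-3)·0.148) / (7) = 1.063
  x_2 = (4 - (3)·1.063) / (5) = 0.162
Iteration 4:
  x_1 = (7 - (-3)·0.162) / (7) = 1.069
  x_2 = (4 - (3)·1.069) / (5) = 0.159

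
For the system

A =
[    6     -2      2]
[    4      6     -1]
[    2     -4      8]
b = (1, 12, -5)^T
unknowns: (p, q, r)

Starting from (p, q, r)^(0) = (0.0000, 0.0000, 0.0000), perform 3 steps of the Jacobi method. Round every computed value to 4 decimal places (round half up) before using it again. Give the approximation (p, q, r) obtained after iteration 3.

(0.6505, 1.3611, 0.0069)

Iteration 1:
  p = (1 - (-2)·0.0000 - (2)·0.0000) / (6) = 0.1667
  q = (12 - (4)·0.0000 - (-1)·0.0000) / (6) = 2.0000
  r = (-5 - (2)·0.0000 - (-4)·0.0000) / (8) = -0.6250
Iteration 2:
  p = (1 - (-2)·2.0000 - (2)·-0.6250) / (6) = 1.0417
  q = (12 - (4)·0.1667 - (-1)·-0.6250) / (6) = 1.7847
  r = (-5 - (2)·0.1667 - (-4)·2.0000) / (8) = 0.3333
Iteration 3:
  p = (1 - (-2)·1.7847 - (2)·0.3333) / (6) = 0.6505
  q = (12 - (4)·1.0417 - (-1)·0.3333) / (6) = 1.3611
  r = (-5 - (2)·1.0417 - (-4)·1.7847) / (8) = 0.0069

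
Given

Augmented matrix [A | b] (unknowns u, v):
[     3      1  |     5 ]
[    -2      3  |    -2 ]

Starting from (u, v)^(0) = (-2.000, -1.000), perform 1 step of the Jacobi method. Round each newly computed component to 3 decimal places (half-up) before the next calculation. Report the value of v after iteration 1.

Iteration 1:
  u = (5 - (1)·-1.000) / (3) = 2.000
  v = (-2 - (-2)·-2.000) / (3) = -2.000

-2.000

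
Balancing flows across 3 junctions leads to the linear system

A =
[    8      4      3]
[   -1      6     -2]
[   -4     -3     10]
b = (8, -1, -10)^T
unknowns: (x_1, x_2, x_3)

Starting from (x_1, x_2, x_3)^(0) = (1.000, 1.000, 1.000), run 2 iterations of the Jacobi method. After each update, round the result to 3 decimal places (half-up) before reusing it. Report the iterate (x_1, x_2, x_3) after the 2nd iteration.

Iteration 1:
  x_1 = (8 - (4)·1.000 - (3)·1.000) / (8) = 0.125
  x_2 = (-1 - (-1)·1.000 - (-2)·1.000) / (6) = 0.333
  x_3 = (-10 - (-4)·1.000 - (-3)·1.000) / (10) = -0.300
Iteration 2:
  x_1 = (8 - (4)·0.333 - (3)·-0.300) / (8) = 0.946
  x_2 = (-1 - (-1)·0.125 - (-2)·-0.300) / (6) = -0.246
  x_3 = (-10 - (-4)·0.125 - (-3)·0.333) / (10) = -0.850

(0.946, -0.246, -0.850)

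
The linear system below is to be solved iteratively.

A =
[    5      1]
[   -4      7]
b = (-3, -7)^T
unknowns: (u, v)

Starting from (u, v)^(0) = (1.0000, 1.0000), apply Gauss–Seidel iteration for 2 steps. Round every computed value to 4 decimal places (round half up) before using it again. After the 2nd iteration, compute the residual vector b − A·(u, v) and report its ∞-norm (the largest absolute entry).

Iteration 1:
  u = (-3 - (1)·1.0000) / (5) = -0.8000
  v = (-7 - (-4)·-0.8000) / (7) = -1.4571
Iteration 2:
  u = (-3 - (1)·-1.4571) / (5) = -0.3086
  v = (-7 - (-4)·-0.3086) / (7) = -1.1763
Residual b − A·x = (-0.2807, -0.0003); ∞-norm = 0.2807

0.2807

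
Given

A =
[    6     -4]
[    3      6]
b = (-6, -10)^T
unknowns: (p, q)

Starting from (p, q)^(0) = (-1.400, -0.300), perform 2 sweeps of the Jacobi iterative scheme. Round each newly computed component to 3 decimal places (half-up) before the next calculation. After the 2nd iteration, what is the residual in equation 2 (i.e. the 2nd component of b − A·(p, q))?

1.337

Iteration 1:
  p = (-6 - (-4)·-0.300) / (6) = -1.200
  q = (-10 - (3)·-1.400) / (6) = -0.967
Iteration 2:
  p = (-6 - (-4)·-0.967) / (6) = -1.645
  q = (-10 - (3)·-1.200) / (6) = -1.067
Residual b − A·x = (-0.398, 1.337)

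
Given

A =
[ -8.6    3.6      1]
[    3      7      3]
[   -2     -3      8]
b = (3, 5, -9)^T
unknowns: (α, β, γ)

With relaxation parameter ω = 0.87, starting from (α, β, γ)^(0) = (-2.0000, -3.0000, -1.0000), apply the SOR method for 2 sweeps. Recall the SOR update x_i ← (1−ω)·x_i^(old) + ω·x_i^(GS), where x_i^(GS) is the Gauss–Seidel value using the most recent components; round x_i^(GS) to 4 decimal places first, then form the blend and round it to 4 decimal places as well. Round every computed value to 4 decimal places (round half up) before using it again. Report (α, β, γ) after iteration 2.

(-0.1825, 1.2559, -0.7491)

Iteration 1:
  α: GS value = (3 - (3.6)·-3.0000 - (1)·-1.0000) / (-8.6) = -1.7209;  α ← (1−ω)·-2.0000 + ω·-1.7209 = -1.7572
  β: GS value = (5 - (3)·-1.7572 - (3)·-1.0000) / (7) = 1.8959;  β ← (1−ω)·-3.0000 + ω·1.8959 = 1.2594
  γ: GS value = (-9 - (-2)·-1.7572 - (-3)·1.2594) / (8) = -1.0920;  γ ← (1−ω)·-1.0000 + ω·-1.0920 = -1.0800
Iteration 2:
  α: GS value = (3 - (3.6)·1.2594 - (1)·-1.0800) / (-8.6) = 0.0528;  α ← (1−ω)·-1.7572 + ω·0.0528 = -0.1825
  β: GS value = (5 - (3)·-0.1825 - (3)·-1.0800) / (7) = 1.2554;  β ← (1−ω)·1.2594 + ω·1.2554 = 1.2559
  γ: GS value = (-9 - (-2)·-0.1825 - (-3)·1.2559) / (8) = -0.6997;  γ ← (1−ω)·-1.0800 + ω·-0.6997 = -0.7491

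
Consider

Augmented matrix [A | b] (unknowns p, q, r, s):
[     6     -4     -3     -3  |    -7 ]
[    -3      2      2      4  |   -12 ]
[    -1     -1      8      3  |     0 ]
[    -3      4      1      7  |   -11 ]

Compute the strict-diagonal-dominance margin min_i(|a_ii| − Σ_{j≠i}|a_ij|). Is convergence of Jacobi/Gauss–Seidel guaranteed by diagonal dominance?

-7

row 1: |6| − (4+3+3) = -4
row 2: |2| − (3+2+4) = -7
row 3: |8| − (1+1+3) = 3
row 4: |7| − (3+4+1) = -1
minimum over rows = -7 → not strictly diagonally dominant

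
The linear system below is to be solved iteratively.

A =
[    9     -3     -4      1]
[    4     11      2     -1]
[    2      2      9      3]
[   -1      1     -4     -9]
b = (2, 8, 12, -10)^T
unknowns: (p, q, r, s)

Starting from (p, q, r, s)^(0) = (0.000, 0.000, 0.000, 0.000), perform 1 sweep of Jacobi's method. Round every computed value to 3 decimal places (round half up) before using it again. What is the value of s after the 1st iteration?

Iteration 1:
  p = (2 - (-3)·0.000 - (-4)·0.000 - (1)·0.000) / (9) = 0.222
  q = (8 - (4)·0.000 - (2)·0.000 - (-1)·0.000) / (11) = 0.727
  r = (12 - (2)·0.000 - (2)·0.000 - (3)·0.000) / (9) = 1.333
  s = (-10 - (-1)·0.000 - (1)·0.000 - (-4)·0.000) / (-9) = 1.111

1.111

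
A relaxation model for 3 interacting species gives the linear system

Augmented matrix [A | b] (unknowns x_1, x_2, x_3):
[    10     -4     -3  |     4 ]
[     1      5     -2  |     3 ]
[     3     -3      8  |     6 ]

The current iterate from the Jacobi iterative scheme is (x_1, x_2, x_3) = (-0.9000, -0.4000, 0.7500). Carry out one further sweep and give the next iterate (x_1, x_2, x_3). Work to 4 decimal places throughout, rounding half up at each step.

One sweep:
  x_1 = (4 - (-4)·-0.4000 - (-3)·0.7500) / (10) = 0.4650
  x_2 = (3 - (1)·-0.9000 - (-2)·0.7500) / (5) = 1.0800
  x_3 = (6 - (3)·-0.9000 - (-3)·-0.4000) / (8) = 0.9375

(0.4650, 1.0800, 0.9375)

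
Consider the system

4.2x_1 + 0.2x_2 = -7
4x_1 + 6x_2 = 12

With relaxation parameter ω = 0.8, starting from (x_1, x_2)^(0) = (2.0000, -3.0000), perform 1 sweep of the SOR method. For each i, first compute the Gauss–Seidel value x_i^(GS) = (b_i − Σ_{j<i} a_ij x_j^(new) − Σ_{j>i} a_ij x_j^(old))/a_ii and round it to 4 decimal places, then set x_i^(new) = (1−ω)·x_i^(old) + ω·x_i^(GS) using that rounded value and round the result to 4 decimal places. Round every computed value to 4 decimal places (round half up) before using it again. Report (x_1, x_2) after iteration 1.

(-0.8190, 1.4368)

Iteration 1:
  x_1: GS value = (-7 - (0.2)·-3.0000) / (4.2) = -1.5238;  x_1 ← (1−ω)·2.0000 + ω·-1.5238 = -0.8190
  x_2: GS value = (12 - (4)·-0.8190) / (6) = 2.5460;  x_2 ← (1−ω)·-3.0000 + ω·2.5460 = 1.4368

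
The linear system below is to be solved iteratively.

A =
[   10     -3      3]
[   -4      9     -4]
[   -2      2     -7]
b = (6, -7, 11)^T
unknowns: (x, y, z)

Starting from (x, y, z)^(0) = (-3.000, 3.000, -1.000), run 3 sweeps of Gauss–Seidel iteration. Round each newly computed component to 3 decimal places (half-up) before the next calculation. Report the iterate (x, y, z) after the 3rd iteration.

(0.900, -1.380, -2.223)

Iteration 1:
  x = (6 - (-3)·3.000 - (3)·-1.000) / (10) = 1.800
  y = (-7 - (-4)·1.800 - (-4)·-1.000) / (9) = -0.422
  z = (11 - (-2)·1.800 - (2)·-0.422) / (-7) = -2.206
Iteration 2:
  x = (6 - (-3)·-0.422 - (3)·-2.206) / (10) = 1.135
  y = (-7 - (-4)·1.135 - (-4)·-2.206) / (9) = -1.254
  z = (11 - (-2)·1.135 - (2)·-1.254) / (-7) = -2.254
Iteration 3:
  x = (6 - (-3)·-1.254 - (3)·-2.254) / (10) = 0.900
  y = (-7 - (-4)·0.900 - (-4)·-2.254) / (9) = -1.380
  z = (11 - (-2)·0.900 - (2)·-1.380) / (-7) = -2.223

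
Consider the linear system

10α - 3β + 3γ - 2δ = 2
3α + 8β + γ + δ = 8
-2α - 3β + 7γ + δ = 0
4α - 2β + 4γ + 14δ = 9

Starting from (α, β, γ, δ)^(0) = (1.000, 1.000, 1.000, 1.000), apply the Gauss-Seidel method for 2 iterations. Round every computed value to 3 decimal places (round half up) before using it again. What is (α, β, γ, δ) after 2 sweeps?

Iteration 1:
  α = (2 - (-3)·1.000 - (3)·1.000 - (-2)·1.000) / (10) = 0.400
  β = (8 - (3)·0.400 - (1)·1.000 - (1)·1.000) / (8) = 0.600
  γ = (0 - (-2)·0.400 - (-3)·0.600 - (1)·1.000) / (7) = 0.229
  δ = (9 - (4)·0.400 - (-2)·0.600 - (4)·0.229) / (14) = 0.549
Iteration 2:
  α = (2 - (-3)·0.600 - (3)·0.229 - (-2)·0.549) / (10) = 0.421
  β = (8 - (3)·0.421 - (1)·0.229 - (1)·0.549) / (8) = 0.745
  γ = (0 - (-2)·0.421 - (-3)·0.745 - (1)·0.549) / (7) = 0.361
  δ = (9 - (4)·0.421 - (-2)·0.745 - (4)·0.361) / (14) = 0.526

(0.421, 0.745, 0.361, 0.526)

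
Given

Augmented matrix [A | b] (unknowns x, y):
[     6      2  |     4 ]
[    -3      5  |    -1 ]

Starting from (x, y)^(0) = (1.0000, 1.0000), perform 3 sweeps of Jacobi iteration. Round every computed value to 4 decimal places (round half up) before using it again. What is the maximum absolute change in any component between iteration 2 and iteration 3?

Iteration 1:
  x = (4 - (2)·1.0000) / (6) = 0.3333
  y = (-1 - (-3)·1.0000) / (5) = 0.4000
Iteration 2:
  x = (4 - (2)·0.4000) / (6) = 0.5333
  y = (-1 - (-3)·0.3333) / (5) = 0.0000
Iteration 3:
  x = (4 - (2)·0.0000) / (6) = 0.6667
  y = (-1 - (-3)·0.5333) / (5) = 0.1200
Change: (0.1334, 0.1200) → max |·| = 0.1334

0.1334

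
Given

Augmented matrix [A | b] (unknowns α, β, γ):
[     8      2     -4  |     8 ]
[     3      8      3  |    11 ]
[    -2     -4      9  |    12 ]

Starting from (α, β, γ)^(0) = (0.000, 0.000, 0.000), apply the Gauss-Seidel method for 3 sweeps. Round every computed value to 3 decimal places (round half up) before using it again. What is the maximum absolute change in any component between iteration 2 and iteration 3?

Iteration 1:
  α = (8 - (2)·0.000 - (-4)·0.000) / (8) = 1.000
  β = (11 - (3)·1.000 - (3)·0.000) / (8) = 1.000
  γ = (12 - (-2)·1.000 - (-4)·1.000) / (9) = 2.000
Iteration 2:
  α = (8 - (2)·1.000 - (-4)·2.000) / (8) = 1.750
  β = (11 - (3)·1.750 - (3)·2.000) / (8) = -0.031
  γ = (12 - (-2)·1.750 - (-4)·-0.031) / (9) = 1.708
Iteration 3:
  α = (8 - (2)·-0.031 - (-4)·1.708) / (8) = 1.862
  β = (11 - (3)·1.862 - (3)·1.708) / (8) = 0.036
  γ = (12 - (-2)·1.862 - (-4)·0.036) / (9) = 1.763
Change: (0.112, 0.067, 0.055) → max |·| = 0.112

0.112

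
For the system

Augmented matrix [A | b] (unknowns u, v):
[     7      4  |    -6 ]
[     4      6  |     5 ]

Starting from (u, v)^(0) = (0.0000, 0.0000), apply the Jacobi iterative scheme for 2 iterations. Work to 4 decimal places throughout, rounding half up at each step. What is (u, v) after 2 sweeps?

Iteration 1:
  u = (-6 - (4)·0.0000) / (7) = -0.8571
  v = (5 - (4)·0.0000) / (6) = 0.8333
Iteration 2:
  u = (-6 - (4)·0.8333) / (7) = -1.3333
  v = (5 - (4)·-0.8571) / (6) = 1.4047

(-1.3333, 1.4047)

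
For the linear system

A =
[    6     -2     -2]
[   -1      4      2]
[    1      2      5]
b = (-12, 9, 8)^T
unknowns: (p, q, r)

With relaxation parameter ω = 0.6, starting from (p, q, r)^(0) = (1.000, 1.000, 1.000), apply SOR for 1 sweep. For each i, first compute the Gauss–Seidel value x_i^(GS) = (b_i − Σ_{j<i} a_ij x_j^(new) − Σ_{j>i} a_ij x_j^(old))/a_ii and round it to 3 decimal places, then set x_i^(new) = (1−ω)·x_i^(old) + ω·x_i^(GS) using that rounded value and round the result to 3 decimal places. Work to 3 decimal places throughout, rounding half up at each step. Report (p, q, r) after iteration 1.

(-0.400, 1.390, 1.074)

Iteration 1:
  p: GS value = (-12 - (-2)·1.000 - (-2)·1.000) / (6) = -1.333;  p ← (1−ω)·1.000 + ω·-1.333 = -0.400
  q: GS value = (9 - (-1)·-0.400 - (2)·1.000) / (4) = 1.650;  q ← (1−ω)·1.000 + ω·1.650 = 1.390
  r: GS value = (8 - (1)·-0.400 - (2)·1.390) / (5) = 1.124;  r ← (1−ω)·1.000 + ω·1.124 = 1.074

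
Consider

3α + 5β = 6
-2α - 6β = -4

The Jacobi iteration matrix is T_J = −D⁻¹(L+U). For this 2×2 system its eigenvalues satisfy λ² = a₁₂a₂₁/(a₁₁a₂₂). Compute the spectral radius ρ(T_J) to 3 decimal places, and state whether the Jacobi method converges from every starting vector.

0.745

a₁₂a₂₁/(a₁₁a₂₂) = (5)·(-2) / ((3)·(-6)) = 0.555556
ρ = √|0.555556| = √0.555556 = 0.745
ρ < 1, so Jacobi converges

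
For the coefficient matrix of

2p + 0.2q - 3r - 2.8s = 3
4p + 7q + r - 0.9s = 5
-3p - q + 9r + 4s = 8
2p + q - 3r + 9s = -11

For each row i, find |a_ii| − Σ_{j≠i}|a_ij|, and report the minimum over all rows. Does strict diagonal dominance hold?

-4

row 1: |2| − (0.2+3+2.8) = -4
row 2: |7| − (4+1+0.9) = 1.1
row 3: |9| − (3+1+4) = 1
row 4: |9| − (2+1+3) = 3
minimum over rows = -4 → not strictly diagonally dominant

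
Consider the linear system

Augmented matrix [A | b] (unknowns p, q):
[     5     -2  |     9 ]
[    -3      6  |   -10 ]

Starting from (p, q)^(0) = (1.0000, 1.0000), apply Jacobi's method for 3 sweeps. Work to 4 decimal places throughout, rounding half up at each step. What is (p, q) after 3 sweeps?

(1.5733, -1.0000)

Iteration 1:
  p = (9 - (-2)·1.0000) / (5) = 2.2000
  q = (-10 - (-3)·1.0000) / (6) = -1.1667
Iteration 2:
  p = (9 - (-2)·-1.1667) / (5) = 1.3333
  q = (-10 - (-3)·2.2000) / (6) = -0.5667
Iteration 3:
  p = (9 - (-2)·-0.5667) / (5) = 1.5733
  q = (-10 - (-3)·1.3333) / (6) = -1.0000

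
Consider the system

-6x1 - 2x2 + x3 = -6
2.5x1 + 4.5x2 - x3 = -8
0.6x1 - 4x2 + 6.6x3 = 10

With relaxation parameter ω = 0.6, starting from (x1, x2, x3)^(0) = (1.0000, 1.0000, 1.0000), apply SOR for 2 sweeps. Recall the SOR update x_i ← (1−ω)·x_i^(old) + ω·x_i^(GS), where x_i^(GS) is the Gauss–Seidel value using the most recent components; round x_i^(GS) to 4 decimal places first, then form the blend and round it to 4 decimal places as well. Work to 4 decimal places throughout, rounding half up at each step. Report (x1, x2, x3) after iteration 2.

(1.2224, -1.6799, 0.6143)

Iteration 1:
  x1: GS value = (-6 - (-2)·1.0000 - (1)·1.0000) / (-6) = 0.8333;  x1 ← (1−ω)·1.0000 + ω·0.8333 = 0.9000
  x2: GS value = (-8 - (2.5)·0.9000 - (-1)·1.0000) / (4.5) = -2.0556;  x2 ← (1−ω)·1.0000 + ω·-2.0556 = -0.8334
  x3: GS value = (10 - (0.6)·0.9000 - (-4)·-0.8334) / (6.6) = 0.9282;  x3 ← (1−ω)·1.0000 + ω·0.9282 = 0.9569
Iteration 2:
  x1: GS value = (-6 - (-2)·-0.8334 - (1)·0.9569) / (-6) = 1.4373;  x1 ← (1−ω)·0.9000 + ω·1.4373 = 1.2224
  x2: GS value = (-8 - (2.5)·1.2224 - (-1)·0.9569) / (4.5) = -2.2442;  x2 ← (1−ω)·-0.8334 + ω·-2.2442 = -1.6799
  x3: GS value = (10 - (0.6)·1.2224 - (-4)·-1.6799) / (6.6) = 0.3859;  x3 ← (1−ω)·0.9569 + ω·0.3859 = 0.6143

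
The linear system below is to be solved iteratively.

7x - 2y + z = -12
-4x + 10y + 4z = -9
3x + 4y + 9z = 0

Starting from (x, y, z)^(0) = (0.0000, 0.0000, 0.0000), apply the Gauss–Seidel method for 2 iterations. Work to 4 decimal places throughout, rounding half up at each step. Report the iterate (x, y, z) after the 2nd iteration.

(-2.3497, -2.3504, 1.8279)

Iteration 1:
  x = (-12 - (-2)·0.0000 - (1)·0.0000) / (7) = -1.7143
  y = (-9 - (-4)·-1.7143 - (4)·0.0000) / (10) = -1.5857
  z = (0 - (3)·-1.7143 - (4)·-1.5857) / (9) = 1.2762
Iteration 2:
  x = (-12 - (-2)·-1.5857 - (1)·1.2762) / (7) = -2.3497
  y = (-9 - (-4)·-2.3497 - (4)·1.2762) / (10) = -2.3504
  z = (0 - (3)·-2.3497 - (4)·-2.3504) / (9) = 1.8279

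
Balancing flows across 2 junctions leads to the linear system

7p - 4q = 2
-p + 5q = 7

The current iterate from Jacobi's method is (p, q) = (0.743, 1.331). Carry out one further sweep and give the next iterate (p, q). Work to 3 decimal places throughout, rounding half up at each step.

(1.046, 1.549)

One sweep:
  p = (2 - (-4)·1.331) / (7) = 1.046
  q = (7 - (-1)·0.743) / (5) = 1.549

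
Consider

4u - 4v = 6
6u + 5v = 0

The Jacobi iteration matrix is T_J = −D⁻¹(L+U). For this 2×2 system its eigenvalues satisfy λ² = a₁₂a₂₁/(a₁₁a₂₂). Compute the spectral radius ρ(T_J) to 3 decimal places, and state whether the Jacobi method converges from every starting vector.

a₁₂a₂₁/(a₁₁a₂₂) = (-4)·(6) / ((4)·(5)) = -1.200000
ρ = √|-1.200000| = √1.200000 = 1.095
ρ > 1, so Jacobi diverges

1.095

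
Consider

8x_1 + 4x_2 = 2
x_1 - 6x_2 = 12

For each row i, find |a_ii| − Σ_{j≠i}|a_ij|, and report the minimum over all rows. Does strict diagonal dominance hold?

4

row 1: |8| − (4) = 4
row 2: |-6| − (1) = 5
minimum over rows = 4 → strictly diagonally dominant (convergence guaranteed)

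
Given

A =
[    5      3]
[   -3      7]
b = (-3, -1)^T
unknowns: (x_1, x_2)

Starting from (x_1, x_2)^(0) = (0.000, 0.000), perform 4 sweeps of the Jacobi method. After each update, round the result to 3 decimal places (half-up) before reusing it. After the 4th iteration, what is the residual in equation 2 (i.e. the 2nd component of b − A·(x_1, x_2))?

Iteration 1:
  x_1 = (-3 - (3)·0.000) / (5) = -0.600
  x_2 = (-1 - (-3)·0.000) / (7) = -0.143
Iteration 2:
  x_1 = (-3 - (3)·-0.143) / (5) = -0.514
  x_2 = (-1 - (-3)·-0.600) / (7) = -0.400
Iteration 3:
  x_1 = (-3 - (3)·-0.400) / (5) = -0.360
  x_2 = (-1 - (-3)·-0.514) / (7) = -0.363
Iteration 4:
  x_1 = (-3 - (3)·-0.363) / (5) = -0.382
  x_2 = (-1 - (-3)·-0.360) / (7) = -0.297
Residual b − A·x = (-0.199, -0.067)

-0.067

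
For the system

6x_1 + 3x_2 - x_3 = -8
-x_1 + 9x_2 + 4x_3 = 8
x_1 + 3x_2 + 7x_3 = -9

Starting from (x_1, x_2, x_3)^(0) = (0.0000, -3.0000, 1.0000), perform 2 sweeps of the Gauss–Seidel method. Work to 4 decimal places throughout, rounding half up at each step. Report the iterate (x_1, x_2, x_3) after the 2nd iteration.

Iteration 1:
  x_1 = (-8 - (3)·-3.0000 - (-1)·1.0000) / (6) = 0.3333
  x_2 = (8 - (-1)·0.3333 - (4)·1.0000) / (9) = 0.4815
  x_3 = (-9 - (1)·0.3333 - (3)·0.4815) / (7) = -1.5397
Iteration 2:
  x_1 = (-8 - (3)·0.4815 - (-1)·-1.5397) / (6) = -1.8307
  x_2 = (8 - (-1)·-1.8307 - (4)·-1.5397) / (9) = 1.3698
  x_3 = (-9 - (1)·-1.8307 - (3)·1.3698) / (7) = -1.6112

(-1.8307, 1.3698, -1.6112)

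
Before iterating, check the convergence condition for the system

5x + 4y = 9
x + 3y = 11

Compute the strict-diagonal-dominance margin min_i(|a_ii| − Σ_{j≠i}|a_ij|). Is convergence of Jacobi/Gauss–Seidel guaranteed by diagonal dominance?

row 1: |5| − (4) = 1
row 2: |3| − (1) = 2
minimum over rows = 1 → strictly diagonally dominant (convergence guaranteed)

1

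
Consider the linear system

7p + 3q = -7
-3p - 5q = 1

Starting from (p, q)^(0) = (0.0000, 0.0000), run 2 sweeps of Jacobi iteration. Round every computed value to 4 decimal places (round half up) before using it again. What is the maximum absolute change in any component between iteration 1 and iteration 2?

0.6000

Iteration 1:
  p = (-7 - (3)·0.0000) / (7) = -1.0000
  q = (1 - (-3)·0.0000) / (-5) = -0.2000
Iteration 2:
  p = (-7 - (3)·-0.2000) / (7) = -0.9143
  q = (1 - (-3)·-1.0000) / (-5) = 0.4000
Change: (0.0857, 0.6000) → max |·| = 0.6000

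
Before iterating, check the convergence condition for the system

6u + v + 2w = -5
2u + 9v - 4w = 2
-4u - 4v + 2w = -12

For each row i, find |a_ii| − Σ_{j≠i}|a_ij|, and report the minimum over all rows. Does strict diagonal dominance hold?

-6

row 1: |6| − (1+2) = 3
row 2: |9| − (2+4) = 3
row 3: |2| − (4+4) = -6
minimum over rows = -6 → not strictly diagonally dominant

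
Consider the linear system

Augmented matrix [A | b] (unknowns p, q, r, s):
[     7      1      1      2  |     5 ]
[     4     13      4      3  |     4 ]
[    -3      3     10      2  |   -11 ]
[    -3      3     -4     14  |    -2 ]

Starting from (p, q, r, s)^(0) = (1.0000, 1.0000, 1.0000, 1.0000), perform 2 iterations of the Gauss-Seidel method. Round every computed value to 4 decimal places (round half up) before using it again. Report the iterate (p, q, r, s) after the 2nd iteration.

(1.0325, 0.4412, -0.8448, -0.2575)

Iteration 1:
  p = (5 - (1)·1.0000 - (1)·1.0000 - (2)·1.0000) / (7) = 0.1429
  q = (4 - (4)·0.1429 - (4)·1.0000 - (3)·1.0000) / (13) = -0.2747
  r = (-11 - (-3)·0.1429 - (3)·-0.2747 - (2)·1.0000) / (10) = -1.1747
  s = (-2 - (-3)·0.1429 - (3)·-0.2747 - (-4)·-1.1747) / (14) = -0.3890
Iteration 2:
  p = (5 - (1)·-0.2747 - (1)·-1.1747 - (2)·-0.3890) / (7) = 1.0325
  q = (4 - (4)·1.0325 - (4)·-1.1747 - (3)·-0.3890) / (13) = 0.4412
  r = (-11 - (-3)·1.0325 - (3)·0.4412 - (2)·-0.3890) / (10) = -0.8448
  s = (-2 - (-3)·1.0325 - (3)·0.4412 - (-4)·-0.8448) / (14) = -0.2575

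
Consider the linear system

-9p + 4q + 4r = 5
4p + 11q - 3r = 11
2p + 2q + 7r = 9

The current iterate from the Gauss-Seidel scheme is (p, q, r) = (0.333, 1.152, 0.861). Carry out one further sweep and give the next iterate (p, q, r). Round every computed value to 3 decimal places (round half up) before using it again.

(0.339, 1.112, 0.871)

One sweep:
  p = (5 - (4)·1.152 - (4)·0.861) / (-9) = 0.339
  q = (11 - (4)·0.339 - (-3)·0.861) / (11) = 1.112
  r = (9 - (2)·0.339 - (2)·1.112) / (7) = 0.871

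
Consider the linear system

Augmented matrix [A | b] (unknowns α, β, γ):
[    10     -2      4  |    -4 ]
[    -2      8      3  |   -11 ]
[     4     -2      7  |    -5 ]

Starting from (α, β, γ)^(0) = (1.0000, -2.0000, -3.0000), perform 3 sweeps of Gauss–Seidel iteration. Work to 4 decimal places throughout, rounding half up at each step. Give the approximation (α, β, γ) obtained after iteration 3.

(-0.2094, -1.0585, -0.8971)

Iteration 1:
  α = (-4 - (-2)·-2.0000 - (4)·-3.0000) / (10) = 0.4000
  β = (-11 - (-2)·0.4000 - (3)·-3.0000) / (8) = -0.1500
  γ = (-5 - (4)·0.4000 - (-2)·-0.1500) / (7) = -0.9857
Iteration 2:
  α = (-4 - (-2)·-0.1500 - (4)·-0.9857) / (10) = -0.0357
  β = (-11 - (-2)·-0.0357 - (3)·-0.9857) / (8) = -1.0143
  γ = (-5 - (4)·-0.0357 - (-2)·-1.0143) / (7) = -0.9837
Iteration 3:
  α = (-4 - (-2)·-1.0143 - (4)·-0.9837) / (10) = -0.2094
  β = (-11 - (-2)·-0.2094 - (3)·-0.9837) / (8) = -1.0585
  γ = (-5 - (4)·-0.2094 - (-2)·-1.0585) / (7) = -0.8971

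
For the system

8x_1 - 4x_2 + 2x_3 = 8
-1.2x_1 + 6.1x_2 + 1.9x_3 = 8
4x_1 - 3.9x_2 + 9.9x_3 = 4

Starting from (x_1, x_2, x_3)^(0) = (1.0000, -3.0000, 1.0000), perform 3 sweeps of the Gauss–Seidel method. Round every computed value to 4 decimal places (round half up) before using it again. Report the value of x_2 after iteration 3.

Iteration 1:
  x_1 = (8 - (-4)·-3.0000 - (2)·1.0000) / (8) = -0.7500
  x_2 = (8 - (-1.2)·-0.7500 - (1.9)·1.0000) / (6.1) = 0.8525
  x_3 = (4 - (4)·-0.7500 - (-3.9)·0.8525) / (9.9) = 1.0429
Iteration 2:
  x_1 = (8 - (-4)·0.8525 - (2)·1.0429) / (8) = 1.1655
  x_2 = (8 - (-1.2)·1.1655 - (1.9)·1.0429) / (6.1) = 1.2159
  x_3 = (4 - (4)·1.1655 - (-3.9)·1.2159) / (9.9) = 0.4121
Iteration 3:
  x_1 = (8 - (-4)·1.2159 - (2)·0.4121) / (8) = 1.5049
  x_2 = (8 - (-1.2)·1.5049 - (1.9)·0.4121) / (6.1) = 1.4792
  x_3 = (4 - (4)·1.5049 - (-3.9)·1.4792) / (9.9) = 0.3787

1.4792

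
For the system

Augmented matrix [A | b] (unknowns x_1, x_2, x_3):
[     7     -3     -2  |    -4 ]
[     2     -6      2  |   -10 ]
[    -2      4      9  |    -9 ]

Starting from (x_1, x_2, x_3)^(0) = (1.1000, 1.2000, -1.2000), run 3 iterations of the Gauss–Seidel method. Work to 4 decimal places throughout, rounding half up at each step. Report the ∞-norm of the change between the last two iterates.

Iteration 1:
  x_1 = (-4 - (-3)·1.2000 - (-2)·-1.2000) / (7) = -0.4000
  x_2 = (-10 - (2)·-0.4000 - (2)·-1.2000) / (-6) = 1.1333
  x_3 = (-9 - (-2)·-0.4000 - (4)·1.1333) / (9) = -1.5926
Iteration 2:
  x_1 = (-4 - (-3)·1.1333 - (-2)·-1.5926) / (7) = -0.5408
  x_2 = (-10 - (2)·-0.5408 - (2)·-1.5926) / (-6) = 0.9555
  x_3 = (-9 - (-2)·-0.5408 - (4)·0.9555) / (9) = -1.5448
Iteration 3:
  x_1 = (-4 - (-3)·0.9555 - (-2)·-1.5448) / (7) = -0.6033
  x_2 = (-10 - (2)·-0.6033 - (2)·-1.5448) / (-6) = 0.9506
  x_3 = (-9 - (-2)·-0.6033 - (4)·0.9506) / (9) = -1.5566
Change: (-0.0625, -0.0049, -0.0118) → max |·| = 0.0625

0.0625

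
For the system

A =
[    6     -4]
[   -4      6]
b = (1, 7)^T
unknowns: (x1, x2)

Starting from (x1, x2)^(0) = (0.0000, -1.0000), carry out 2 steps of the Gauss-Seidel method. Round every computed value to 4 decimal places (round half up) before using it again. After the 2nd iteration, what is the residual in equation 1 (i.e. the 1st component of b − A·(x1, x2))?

Iteration 1:
  x1 = (1 - (-4)·-1.0000) / (6) = -0.5000
  x2 = (7 - (-4)·-0.5000) / (6) = 0.8333
Iteration 2:
  x1 = (1 - (-4)·0.8333) / (6) = 0.7222
  x2 = (7 - (-4)·0.7222) / (6) = 1.6481
Residual b − A·x = (3.2592, 0.0002)

3.2592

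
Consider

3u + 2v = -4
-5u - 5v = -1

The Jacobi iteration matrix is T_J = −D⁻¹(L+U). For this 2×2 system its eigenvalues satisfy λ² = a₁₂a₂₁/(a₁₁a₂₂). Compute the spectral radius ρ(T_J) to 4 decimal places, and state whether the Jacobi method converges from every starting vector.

a₁₂a₂₁/(a₁₁a₂₂) = (2)·(-5) / ((3)·(-5)) = 0.666667
ρ = √|0.666667| = √0.666667 = 0.8165
ρ < 1, so Jacobi converges

0.8165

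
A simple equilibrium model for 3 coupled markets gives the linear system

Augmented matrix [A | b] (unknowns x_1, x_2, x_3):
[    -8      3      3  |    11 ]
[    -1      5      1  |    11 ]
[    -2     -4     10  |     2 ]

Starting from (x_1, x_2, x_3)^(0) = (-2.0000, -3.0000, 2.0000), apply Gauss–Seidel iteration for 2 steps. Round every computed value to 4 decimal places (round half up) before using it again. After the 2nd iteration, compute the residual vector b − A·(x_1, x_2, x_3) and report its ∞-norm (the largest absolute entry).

Iteration 1:
  x_1 = (11 - (3)·-3.0000 - (3)·2.0000) / (-8) = -1.7500
  x_2 = (11 - (-1)·-1.7500 - (1)·2.0000) / (5) = 1.4500
  x_3 = (2 - (-2)·-1.7500 - (-4)·1.4500) / (10) = 0.4300
Iteration 2:
  x_1 = (11 - (3)·1.4500 - (3)·0.4300) / (-8) = -0.6700
  x_2 = (11 - (-1)·-0.6700 - (1)·0.4300) / (5) = 1.9800
  x_3 = (2 - (-2)·-0.6700 - (-4)·1.9800) / (10) = 0.8580
Residual b − A·x = (-2.8740, -0.4280, 0.0000); ∞-norm = 2.8740

2.8740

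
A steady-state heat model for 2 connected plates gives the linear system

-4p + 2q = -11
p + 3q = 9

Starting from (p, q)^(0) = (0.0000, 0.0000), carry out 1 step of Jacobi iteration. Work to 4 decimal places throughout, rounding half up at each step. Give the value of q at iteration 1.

Iteration 1:
  p = (-11 - (2)·0.0000) / (-4) = 2.7500
  q = (9 - (1)·0.0000) / (3) = 3.0000

3.0000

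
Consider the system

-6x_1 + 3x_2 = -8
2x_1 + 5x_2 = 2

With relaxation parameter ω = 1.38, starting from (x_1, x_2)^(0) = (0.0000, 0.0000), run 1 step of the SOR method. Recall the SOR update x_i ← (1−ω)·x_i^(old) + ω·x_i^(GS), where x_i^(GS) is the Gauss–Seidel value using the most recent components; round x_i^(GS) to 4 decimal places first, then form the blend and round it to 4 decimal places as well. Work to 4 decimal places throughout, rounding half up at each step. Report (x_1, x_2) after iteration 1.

(1.8400, -0.4637)

Iteration 1:
  x_1: GS value = (-8 - (3)·0.0000) / (-6) = 1.3333;  x_1 ← (1−ω)·0.0000 + ω·1.3333 = 1.8400
  x_2: GS value = (2 - (2)·1.8400) / (5) = -0.3360;  x_2 ← (1−ω)·0.0000 + ω·-0.3360 = -0.4637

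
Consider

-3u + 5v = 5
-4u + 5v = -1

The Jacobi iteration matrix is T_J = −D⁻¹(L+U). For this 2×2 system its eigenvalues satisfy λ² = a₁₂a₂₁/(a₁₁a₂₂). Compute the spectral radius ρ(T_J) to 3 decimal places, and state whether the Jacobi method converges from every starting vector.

1.155

a₁₂a₂₁/(a₁₁a₂₂) = (5)·(-4) / ((-3)·(5)) = 1.333333
ρ = √|1.333333| = √1.333333 = 1.155
ρ > 1, so Jacobi diverges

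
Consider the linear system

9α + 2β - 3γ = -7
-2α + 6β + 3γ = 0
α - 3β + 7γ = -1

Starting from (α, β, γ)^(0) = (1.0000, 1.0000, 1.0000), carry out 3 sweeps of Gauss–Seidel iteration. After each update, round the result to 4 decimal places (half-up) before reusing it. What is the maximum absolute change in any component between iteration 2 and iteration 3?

Iteration 1:
  α = (-7 - (2)·1.0000 - (-3)·1.0000) / (9) = -0.6667
  β = (0 - (-2)·-0.6667 - (3)·1.0000) / (6) = -0.7222
  γ = (-1 - (1)·-0.6667 - (-3)·-0.7222) / (7) = -0.3571
Iteration 2:
  α = (-7 - (2)·-0.7222 - (-3)·-0.3571) / (9) = -0.7363
  β = (0 - (-2)·-0.7363 - (3)·-0.3571) / (6) = -0.0669
  γ = (-1 - (1)·-0.7363 - (-3)·-0.0669) / (7) = -0.0663
Iteration 3:
  α = (-7 - (2)·-0.0669 - (-3)·-0.0663) / (9) = -0.7850
  β = (0 - (-2)·-0.7850 - (3)·-0.0663) / (6) = -0.2285
  γ = (-1 - (1)·-0.7850 - (-3)·-0.2285) / (7) = -0.1286
Change: (-0.0487, -0.1616, -0.0623) → max |·| = 0.1616

0.1616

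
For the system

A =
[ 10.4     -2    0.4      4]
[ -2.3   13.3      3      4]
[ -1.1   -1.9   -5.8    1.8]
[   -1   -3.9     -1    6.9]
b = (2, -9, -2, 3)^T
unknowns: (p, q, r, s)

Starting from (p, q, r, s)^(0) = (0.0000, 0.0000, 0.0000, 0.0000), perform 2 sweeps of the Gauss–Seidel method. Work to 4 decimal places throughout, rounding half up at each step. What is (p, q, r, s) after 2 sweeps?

(-0.0184, -0.8494, 0.6806, 0.0507)

Iteration 1:
  p = (2 - (-2)·0.0000 - (0.4)·0.0000 - (4)·0.0000) / (10.4) = 0.1923
  q = (-9 - (-2.3)·0.1923 - (3)·0.0000 - (4)·0.0000) / (13.3) = -0.6434
  r = (-2 - (-1.1)·0.1923 - (-1.9)·-0.6434 - (1.8)·0.0000) / (-5.8) = 0.5191
  s = (3 - (-1)·0.1923 - (-3.9)·-0.6434 - (-1)·0.5191) / (6.9) = 0.1742
Iteration 2:
  p = (2 - (-2)·-0.6434 - (0.4)·0.5191 - (4)·0.1742) / (10.4) = -0.0184
  q = (-9 - (-2.3)·-0.0184 - (3)·0.5191 - (4)·0.1742) / (13.3) = -0.8494
  r = (-2 - (-1.1)·-0.0184 - (-1.9)·-0.8494 - (1.8)·0.1742) / (-5.8) = 0.6806
  s = (3 - (-1)·-0.0184 - (-3.9)·-0.8494 - (-1)·0.6806) / (6.9) = 0.0507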